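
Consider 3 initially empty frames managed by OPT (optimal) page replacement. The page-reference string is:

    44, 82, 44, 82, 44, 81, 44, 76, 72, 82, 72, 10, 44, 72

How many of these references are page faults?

44 -> miss, frames {44}
82 -> miss, frames {44,82}
44 -> hit
82 -> hit
44 -> hit
81 -> miss, frames {44,82,81}
44 -> hit
76 -> miss, evict 81, frames {44,82,76}
72 -> miss, evict 76, frames {44,82,72}
82 -> hit
72 -> hit
10 -> miss, evict 82, frames {44,72,10}
44 -> hit
72 -> hit
Page faults: 6.

6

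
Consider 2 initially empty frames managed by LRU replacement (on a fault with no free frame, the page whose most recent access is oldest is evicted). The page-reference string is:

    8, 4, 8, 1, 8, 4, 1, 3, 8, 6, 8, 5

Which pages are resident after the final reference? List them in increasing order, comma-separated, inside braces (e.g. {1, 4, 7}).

{5, 8}

8 → fault, frames {8}
4 → fault, frames {8,4}
8 → hit
1 → fault, evict 4, frames {8,1}
8 → hit
4 → fault, evict 1, frames {8,4}
1 → fault, evict 8, frames {4,1}
3 → fault, evict 4, frames {1,3}
8 → fault, evict 1, frames {3,8}
6 → fault, evict 3, frames {8,6}
8 → hit
5 → fault, evict 6, frames {8,5}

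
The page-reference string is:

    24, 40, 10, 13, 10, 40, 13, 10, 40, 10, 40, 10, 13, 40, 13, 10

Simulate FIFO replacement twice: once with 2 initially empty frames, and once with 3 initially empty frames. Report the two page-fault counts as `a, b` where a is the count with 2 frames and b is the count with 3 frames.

2 frames: F F F F . F . F . . . . F F . F → 9 faults.
3 frames: F F F F . . . . . . . . . . . . → 4 faults.
4 < 9: adding a frame reduced faults, as is typical.

9, 4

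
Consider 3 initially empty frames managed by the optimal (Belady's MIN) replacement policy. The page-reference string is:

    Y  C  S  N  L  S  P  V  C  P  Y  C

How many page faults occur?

8

Y → fault, frames [Y]
C → fault, frames [Y, C]
S → fault, frames [Y, C, S]
N → fault, evict Y, frames [C, S, N]
L → fault, evict N, frames [C, S, L]
S → hit
P → fault, evict L, frames [C, S, P]
V → fault, evict S, frames [C, P, V]
C → hit
P → hit
Y → fault, evict V, frames [C, P, Y]
C → hit
Page faults: 8.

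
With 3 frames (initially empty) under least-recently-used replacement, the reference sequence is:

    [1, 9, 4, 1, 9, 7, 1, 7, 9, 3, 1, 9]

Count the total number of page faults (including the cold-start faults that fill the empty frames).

6

1 -> fault, frames [1]
9 -> fault, frames [1, 9]
4 -> fault, frames [1, 9, 4]
1 -> hit
9 -> hit
7 -> fault, evict 4, frames [1, 9, 7]
1 -> hit
7 -> hit
9 -> hit
3 -> fault, evict 1, frames [7, 9, 3]
1 -> fault, evict 7, frames [9, 3, 1]
9 -> hit
Page faults: 6.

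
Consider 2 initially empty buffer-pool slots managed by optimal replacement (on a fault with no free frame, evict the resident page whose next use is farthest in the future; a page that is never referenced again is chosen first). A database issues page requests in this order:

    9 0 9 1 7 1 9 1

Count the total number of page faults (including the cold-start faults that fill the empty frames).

9: miss, frames {9}
0: miss, frames {9,0}
9: hit
1: miss, evict 0, frames {9,1}
7: miss, evict 9, frames {1,7}
1: hit
9: miss, evict 7, frames {1,9}
1: hit
Page faults: 5.

5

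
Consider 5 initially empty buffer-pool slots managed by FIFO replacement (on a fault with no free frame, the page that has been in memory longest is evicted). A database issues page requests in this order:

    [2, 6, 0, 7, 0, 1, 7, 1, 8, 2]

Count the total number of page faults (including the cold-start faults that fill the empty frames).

2 -> fault, frames {2}
6 -> fault, frames {2,6}
0 -> fault, frames {2,6,0}
7 -> fault, frames {2,6,0,7}
0 -> hit
1 -> fault, frames {2,6,0,7,1}
7 -> hit
1 -> hit
8 -> fault, evict 2, frames {6,0,7,1,8}
2 -> fault, evict 6, frames {0,7,1,8,2}
Page faults: 7.

7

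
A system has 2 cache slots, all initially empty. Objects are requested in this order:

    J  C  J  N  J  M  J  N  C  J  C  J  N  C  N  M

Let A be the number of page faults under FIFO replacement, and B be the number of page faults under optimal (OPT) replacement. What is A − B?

3

Under FIFO: F F . F F F . F F F . . F F . F → 11 faults.
Under OPT: F F . F . F . F F . . . F . . F → 8 faults.
A − B = 11 − 8 = 3.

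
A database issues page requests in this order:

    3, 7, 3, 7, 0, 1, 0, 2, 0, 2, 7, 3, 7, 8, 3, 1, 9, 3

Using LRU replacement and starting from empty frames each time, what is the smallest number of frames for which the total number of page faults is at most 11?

f=1: 18 faults
f=2: 12 faults
f=3: 10 faults
f=4: 9 faults
f=5: 8 faults
f=6: 7 faults
f=7: 7 faults
Smallest f with faults ≤ 11 is 3.

3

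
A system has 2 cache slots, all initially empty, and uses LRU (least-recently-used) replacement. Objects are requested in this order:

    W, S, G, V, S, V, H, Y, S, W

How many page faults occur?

W → miss, frames [W]
S → miss, frames [W, S]
G → miss, evict W, frames [S, G]
V → miss, evict S, frames [G, V]
S → miss, evict G, frames [V, S]
V → hit
H → miss, evict S, frames [V, H]
Y → miss, evict V, frames [H, Y]
S → miss, evict H, frames [Y, S]
W → miss, evict Y, frames [S, W]
Page faults: 9.

9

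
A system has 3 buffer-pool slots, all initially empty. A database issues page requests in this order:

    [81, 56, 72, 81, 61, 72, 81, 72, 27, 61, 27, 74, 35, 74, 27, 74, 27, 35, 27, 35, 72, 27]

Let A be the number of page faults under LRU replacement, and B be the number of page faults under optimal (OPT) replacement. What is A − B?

1

Under LRU: F F F . F . . . F F . F F . . . . . . . F . → 9 faults.
Under OPT: F F F . F . . . F . . F F . . . . . . . F . → 8 faults.
A − B = 9 − 8 = 1.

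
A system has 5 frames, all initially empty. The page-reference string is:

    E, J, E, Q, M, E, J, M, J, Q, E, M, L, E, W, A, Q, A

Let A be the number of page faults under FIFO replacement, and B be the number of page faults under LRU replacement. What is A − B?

Under FIFO: F F . F F . . . . . . . F . F F . . → 7 faults.
Under LRU: F F . F F . . . . . . . F . F F F . → 8 faults.
A − B = 7 − 8 = -1.

-1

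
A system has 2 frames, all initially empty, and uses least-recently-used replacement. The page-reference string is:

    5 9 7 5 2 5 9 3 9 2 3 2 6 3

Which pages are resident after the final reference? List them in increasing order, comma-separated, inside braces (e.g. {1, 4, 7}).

{3, 6}

5 → miss, frames (5)
9 → miss, frames (5 9)
7 → miss, evict 5, frames (9 7)
5 → miss, evict 9, frames (7 5)
2 → miss, evict 7, frames (5 2)
5 → hit
9 → miss, evict 2, frames (5 9)
3 → miss, evict 5, frames (9 3)
9 → hit
2 → miss, evict 3, frames (9 2)
3 → miss, evict 9, frames (2 3)
2 → hit
6 → miss, evict 3, frames (2 6)
3 → miss, evict 2, frames (6 3)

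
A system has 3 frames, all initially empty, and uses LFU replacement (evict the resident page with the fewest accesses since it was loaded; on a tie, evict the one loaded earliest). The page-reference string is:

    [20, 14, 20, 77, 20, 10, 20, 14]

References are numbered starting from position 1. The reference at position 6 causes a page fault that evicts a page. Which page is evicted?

14

pos 1: 20: miss, frames {20}
pos 2: 14: miss, frames {20,14}
pos 3: 20: hit
pos 4: 77: miss, frames {20,14,77}
pos 5: 20: hit
pos 6: 10: miss, evict 14, frames {20,77,10}
At position 6, page 14 is evicted.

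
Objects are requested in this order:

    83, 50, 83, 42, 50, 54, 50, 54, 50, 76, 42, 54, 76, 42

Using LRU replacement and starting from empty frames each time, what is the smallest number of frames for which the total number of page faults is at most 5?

4

f=1: 14 faults
f=2: 10 faults
f=3: 7 faults
f=4: 5 faults
f=5: 5 faults
Smallest f with faults ≤ 5 is 4.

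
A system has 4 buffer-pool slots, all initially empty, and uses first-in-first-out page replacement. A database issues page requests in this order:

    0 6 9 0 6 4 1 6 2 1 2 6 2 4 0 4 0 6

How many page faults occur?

0: fault, frames (0)
6: fault, frames (0 6)
9: fault, frames (0 6 9)
0: hit
6: hit
4: fault, frames (0 6 9 4)
1: fault, evict 0, frames (6 9 4 1)
6: hit
2: fault, evict 6, frames (9 4 1 2)
1: hit
2: hit
6: fault, evict 9, frames (4 1 2 6)
2: hit
4: hit
0: fault, evict 4, frames (1 2 6 0)
4: fault, evict 1, frames (2 6 0 4)
0: hit
6: hit
Page faults: 9.

9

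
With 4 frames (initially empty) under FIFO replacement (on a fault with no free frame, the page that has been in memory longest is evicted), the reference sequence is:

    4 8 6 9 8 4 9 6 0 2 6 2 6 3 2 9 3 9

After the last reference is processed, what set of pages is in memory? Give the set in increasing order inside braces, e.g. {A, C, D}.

{0, 2, 3, 9}

4 → miss, frames {4}
8 → miss, frames {4,8}
6 → miss, frames {4,8,6}
9 → miss, frames {4,8,6,9}
8 → hit
4 → hit
9 → hit
6 → hit
0 → miss, evict 4, frames {8,6,9,0}
2 → miss, evict 8, frames {6,9,0,2}
6 → hit
2 → hit
6 → hit
3 → miss, evict 6, frames {9,0,2,3}
2 → hit
9 → hit
3 → hit
9 → hit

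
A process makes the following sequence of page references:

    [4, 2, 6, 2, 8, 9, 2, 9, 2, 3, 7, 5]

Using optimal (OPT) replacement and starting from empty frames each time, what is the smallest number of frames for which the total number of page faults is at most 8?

f=1: 12 faults
f=2: 8 faults
f=3: 8 faults
f=4: 8 faults
f=5: 8 faults
f=6: 8 faults
f=7: 8 faults
f=8: 8 faults
Smallest f with faults ≤ 8 is 2.

2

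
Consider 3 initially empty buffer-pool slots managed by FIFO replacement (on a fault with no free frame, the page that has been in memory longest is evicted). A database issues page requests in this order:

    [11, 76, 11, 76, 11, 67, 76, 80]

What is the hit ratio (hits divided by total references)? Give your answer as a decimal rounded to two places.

0.50

11 -> fault, frames (11)
76 -> fault, frames (11 76)
11 -> hit
76 -> hit
11 -> hit
67 -> fault, frames (11 76 67)
76 -> hit
80 -> fault, evict 11, frames (76 67 80)
Hits: 4 of 8 references → 4/8 = 0.5000.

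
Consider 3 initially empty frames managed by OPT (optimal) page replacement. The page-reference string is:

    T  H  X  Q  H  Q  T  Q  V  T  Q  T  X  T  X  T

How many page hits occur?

10

T → miss, frames [T]
H → miss, frames [T, H]
X → miss, frames [T, H, X]
Q → miss, evict X, frames [T, H, Q]
H → hit
Q → hit
T → hit
Q → hit
V → miss, evict H, frames [T, Q, V]
T → hit
Q → hit
T → hit
X → miss, evict V, frames [T, Q, X]
T → hit
X → hit
T → hit
Hits: 10.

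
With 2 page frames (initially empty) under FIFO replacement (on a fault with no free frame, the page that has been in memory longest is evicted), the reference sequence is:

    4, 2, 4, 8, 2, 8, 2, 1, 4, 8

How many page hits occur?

4

4: fault, frames {4}
2: fault, frames {4,2}
4: hit
8: fault, evict 4, frames {2,8}
2: hit
8: hit
2: hit
1: fault, evict 2, frames {8,1}
4: fault, evict 8, frames {1,4}
8: fault, evict 1, frames {4,8}
Hits: 4.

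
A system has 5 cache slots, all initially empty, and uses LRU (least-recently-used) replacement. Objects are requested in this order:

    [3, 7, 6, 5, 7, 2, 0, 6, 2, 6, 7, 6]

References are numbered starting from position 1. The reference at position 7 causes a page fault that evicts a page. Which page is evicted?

pos 1: 3 -> fault, frames (3)
pos 2: 7 -> fault, frames (3 7)
pos 3: 6 -> fault, frames (3 7 6)
pos 4: 5 -> fault, frames (3 7 6 5)
pos 5: 7 -> hit
pos 6: 2 -> fault, frames (3 6 5 7 2)
pos 7: 0 -> fault, evict 3, frames (6 5 7 2 0)
At position 7, page 3 is evicted.

3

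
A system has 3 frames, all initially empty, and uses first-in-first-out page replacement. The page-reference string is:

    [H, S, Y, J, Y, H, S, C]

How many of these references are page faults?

H: fault, frames (H)
S: fault, frames (H S)
Y: fault, frames (H S Y)
J: fault, evict H, frames (S Y J)
Y: hit
H: fault, evict S, frames (Y J H)
S: fault, evict Y, frames (J H S)
C: fault, evict J, frames (H S C)
Page faults: 7.

7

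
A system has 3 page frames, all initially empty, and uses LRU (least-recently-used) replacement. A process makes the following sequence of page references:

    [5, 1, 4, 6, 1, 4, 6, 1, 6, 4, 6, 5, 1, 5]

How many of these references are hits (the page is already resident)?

5: fault, frames (5)
1: fault, frames (5 1)
4: fault, frames (5 1 4)
6: fault, evict 5, frames (1 4 6)
1: hit
4: hit
6: hit
1: hit
6: hit
4: hit
6: hit
5: fault, evict 1, frames (4 6 5)
1: fault, evict 4, frames (6 5 1)
5: hit
Hits: 8.

8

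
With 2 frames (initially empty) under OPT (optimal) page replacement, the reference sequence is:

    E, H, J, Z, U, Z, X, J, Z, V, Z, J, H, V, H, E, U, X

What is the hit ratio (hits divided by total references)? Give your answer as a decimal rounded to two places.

0.28

E: miss, frames [E]
H: miss, frames [E, H]
J: miss, evict E, frames [H, J]
Z: miss, evict H, frames [J, Z]
U: miss, evict J, frames [Z, U]
Z: hit
X: miss, evict U, frames [Z, X]
J: miss, evict X, frames [Z, J]
Z: hit
V: miss, evict J, frames [Z, V]
Z: hit
J: miss, evict Z, frames [V, J]
H: miss, evict J, frames [V, H]
V: hit
H: hit
E: miss, evict H, frames [V, E]
U: miss, evict E, frames [V, U]
X: miss, evict U, frames [V, X]
Hits: 5 of 18 references → 5/18 = 0.2778.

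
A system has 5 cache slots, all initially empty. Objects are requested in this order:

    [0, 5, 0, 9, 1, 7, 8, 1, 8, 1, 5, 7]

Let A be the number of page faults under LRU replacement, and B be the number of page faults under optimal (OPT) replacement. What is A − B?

Under LRU: F F . F F F F . . . F . → 7 faults.
Under OPT: F F . F F F F . . . . . → 6 faults.
A − B = 7 − 6 = 1.

1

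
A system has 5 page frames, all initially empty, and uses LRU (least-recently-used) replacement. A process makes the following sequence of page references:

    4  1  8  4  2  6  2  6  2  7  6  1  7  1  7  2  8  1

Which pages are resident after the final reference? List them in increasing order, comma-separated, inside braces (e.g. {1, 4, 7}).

4: miss, frames {4}
1: miss, frames {4,1}
8: miss, frames {4,1,8}
4: hit
2: miss, frames {1,8,4,2}
6: miss, frames {1,8,4,2,6}
2: hit
6: hit
2: hit
7: miss, evict 1, frames {8,4,6,2,7}
6: hit
1: miss, evict 8, frames {4,2,7,6,1}
7: hit
1: hit
7: hit
2: hit
8: miss, evict 4, frames {6,1,7,2,8}
1: hit

{1, 2, 6, 7, 8}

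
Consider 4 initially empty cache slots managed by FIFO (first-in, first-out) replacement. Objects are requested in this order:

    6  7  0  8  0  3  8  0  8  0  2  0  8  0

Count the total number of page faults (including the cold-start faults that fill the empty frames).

6

6 -> fault, frames [6]
7 -> fault, frames [6, 7]
0 -> fault, frames [6, 7, 0]
8 -> fault, frames [6, 7, 0, 8]
0 -> hit
3 -> fault, evict 6, frames [7, 0, 8, 3]
8 -> hit
0 -> hit
8 -> hit
0 -> hit
2 -> fault, evict 7, frames [0, 8, 3, 2]
0 -> hit
8 -> hit
0 -> hit
Page faults: 6.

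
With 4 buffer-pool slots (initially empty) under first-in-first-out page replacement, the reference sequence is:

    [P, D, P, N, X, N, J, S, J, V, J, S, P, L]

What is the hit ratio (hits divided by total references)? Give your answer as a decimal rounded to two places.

0.36

P → fault, frames [P]
D → fault, frames [P, D]
P → hit
N → fault, frames [P, D, N]
X → fault, frames [P, D, N, X]
N → hit
J → fault, evict P, frames [D, N, X, J]
S → fault, evict D, frames [N, X, J, S]
J → hit
V → fault, evict N, frames [X, J, S, V]
J → hit
S → hit
P → fault, evict X, frames [J, S, V, P]
L → fault, evict J, frames [S, V, P, L]
Hits: 5 of 14 references → 5/14 = 0.3571.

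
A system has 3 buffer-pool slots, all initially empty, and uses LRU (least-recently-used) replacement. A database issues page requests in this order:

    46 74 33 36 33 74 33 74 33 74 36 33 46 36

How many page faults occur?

46 → fault, frames {46}
74 → fault, frames {46,74}
33 → fault, frames {46,74,33}
36 → fault, evict 46, frames {74,33,36}
33 → hit
74 → hit
33 → hit
74 → hit
33 → hit
74 → hit
36 → hit
33 → hit
46 → fault, evict 74, frames {36,33,46}
36 → hit
Page faults: 5.

5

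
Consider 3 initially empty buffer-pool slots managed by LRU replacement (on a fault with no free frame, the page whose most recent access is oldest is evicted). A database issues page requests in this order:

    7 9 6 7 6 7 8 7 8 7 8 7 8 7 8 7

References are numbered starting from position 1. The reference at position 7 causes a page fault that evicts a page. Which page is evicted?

9

pos 1: 7: fault, frames (7)
pos 2: 9: fault, frames (7 9)
pos 3: 6: fault, frames (7 9 6)
pos 4: 7: hit
pos 5: 6: hit
pos 6: 7: hit
pos 7: 8: fault, evict 9, frames (6 7 8)
At position 7, page 9 is evicted.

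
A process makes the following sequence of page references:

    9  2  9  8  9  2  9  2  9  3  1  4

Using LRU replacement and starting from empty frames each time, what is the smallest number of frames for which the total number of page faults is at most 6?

3

f=1: 12 faults
f=2: 7 faults
f=3: 6 faults
f=4: 6 faults
f=5: 6 faults
f=6: 6 faults
Smallest f with faults ≤ 6 is 3.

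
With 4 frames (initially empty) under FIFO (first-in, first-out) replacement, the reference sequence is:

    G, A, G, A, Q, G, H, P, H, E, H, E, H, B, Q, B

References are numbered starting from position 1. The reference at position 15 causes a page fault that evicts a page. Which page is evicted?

pos 1: G -> fault, frames [G]
pos 2: A -> fault, frames [G, A]
pos 3: G -> hit
pos 4: A -> hit
pos 5: Q -> fault, frames [G, A, Q]
pos 6: G -> hit
pos 7: H -> fault, frames [G, A, Q, H]
pos 8: P -> fault, evict G, frames [A, Q, H, P]
pos 9: H -> hit
pos 10: E -> fault, evict A, frames [Q, H, P, E]
pos 11: H -> hit
pos 12: E -> hit
pos 13: H -> hit
pos 14: B -> fault, evict Q, frames [H, P, E, B]
pos 15: Q -> fault, evict H, frames [P, E, B, Q]
At position 15, page H is evicted.

H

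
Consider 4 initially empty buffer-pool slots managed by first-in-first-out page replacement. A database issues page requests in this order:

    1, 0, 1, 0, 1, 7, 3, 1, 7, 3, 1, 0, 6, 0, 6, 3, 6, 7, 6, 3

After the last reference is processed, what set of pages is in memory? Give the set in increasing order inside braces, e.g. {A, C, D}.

1: miss, frames (1)
0: miss, frames (1 0)
1: hit
0: hit
1: hit
7: miss, frames (1 0 7)
3: miss, frames (1 0 7 3)
1: hit
7: hit
3: hit
1: hit
0: hit
6: miss, evict 1, frames (0 7 3 6)
0: hit
6: hit
3: hit
6: hit
7: hit
6: hit
3: hit

{0, 3, 6, 7}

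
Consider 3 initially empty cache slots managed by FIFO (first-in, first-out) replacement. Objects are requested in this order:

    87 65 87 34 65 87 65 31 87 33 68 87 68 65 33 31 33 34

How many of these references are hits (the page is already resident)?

7

87: miss, frames [87]
65: miss, frames [87, 65]
87: hit
34: miss, frames [87, 65, 34]
65: hit
87: hit
65: hit
31: miss, evict 87, frames [65, 34, 31]
87: miss, evict 65, frames [34, 31, 87]
33: miss, evict 34, frames [31, 87, 33]
68: miss, evict 31, frames [87, 33, 68]
87: hit
68: hit
65: miss, evict 87, frames [33, 68, 65]
33: hit
31: miss, evict 33, frames [68, 65, 31]
33: miss, evict 68, frames [65, 31, 33]
34: miss, evict 65, frames [31, 33, 34]
Hits: 7.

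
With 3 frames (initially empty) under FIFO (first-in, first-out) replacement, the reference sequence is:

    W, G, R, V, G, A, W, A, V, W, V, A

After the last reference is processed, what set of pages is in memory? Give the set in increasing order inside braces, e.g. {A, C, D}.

{A, V, W}

W: fault, frames (W)
G: fault, frames (W G)
R: fault, frames (W G R)
V: fault, evict W, frames (G R V)
G: hit
A: fault, evict G, frames (R V A)
W: fault, evict R, frames (V A W)
A: hit
V: hit
W: hit
V: hit
A: hit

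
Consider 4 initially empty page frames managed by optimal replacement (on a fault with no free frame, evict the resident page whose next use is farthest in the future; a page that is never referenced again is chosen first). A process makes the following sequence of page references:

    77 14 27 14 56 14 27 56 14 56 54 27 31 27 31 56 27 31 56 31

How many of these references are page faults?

77: fault, frames (77)
14: fault, frames (77 14)
27: fault, frames (77 14 27)
14: hit
56: fault, frames (77 14 27 56)
14: hit
27: hit
56: hit
14: hit
56: hit
54: fault, evict 14, frames (77 27 56 54)
27: hit
31: fault, evict 54, frames (77 27 56 31)
27: hit
31: hit
56: hit
27: hit
31: hit
56: hit
31: hit
Page faults: 6.

6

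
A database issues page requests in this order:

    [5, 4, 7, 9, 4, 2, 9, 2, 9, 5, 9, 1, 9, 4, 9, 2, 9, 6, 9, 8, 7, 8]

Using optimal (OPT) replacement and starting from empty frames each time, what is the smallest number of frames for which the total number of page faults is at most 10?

3

f=1: 22 faults
f=2: 12 faults
f=3: 10 faults
f=4: 9 faults
f=5: 8 faults
f=6: 8 faults
f=7: 8 faults
f=8: 8 faults
Smallest f with faults ≤ 10 is 3.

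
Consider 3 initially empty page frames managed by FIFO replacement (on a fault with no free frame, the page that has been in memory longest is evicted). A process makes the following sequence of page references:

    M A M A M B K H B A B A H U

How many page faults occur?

M: fault, frames {M}
A: fault, frames {M,A}
M: hit
A: hit
M: hit
B: fault, frames {M,A,B}
K: fault, evict M, frames {A,B,K}
H: fault, evict A, frames {B,K,H}
B: hit
A: fault, evict B, frames {K,H,A}
B: fault, evict K, frames {H,A,B}
A: hit
H: hit
U: fault, evict H, frames {A,B,U}
Page faults: 8.

8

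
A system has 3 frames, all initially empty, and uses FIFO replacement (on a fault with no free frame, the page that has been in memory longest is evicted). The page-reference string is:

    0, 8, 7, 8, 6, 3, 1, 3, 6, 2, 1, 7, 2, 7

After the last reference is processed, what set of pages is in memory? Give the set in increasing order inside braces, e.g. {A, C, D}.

{1, 2, 7}

0: miss, frames [0]
8: miss, frames [0, 8]
7: miss, frames [0, 8, 7]
8: hit
6: miss, evict 0, frames [8, 7, 6]
3: miss, evict 8, frames [7, 6, 3]
1: miss, evict 7, frames [6, 3, 1]
3: hit
6: hit
2: miss, evict 6, frames [3, 1, 2]
1: hit
7: miss, evict 3, frames [1, 2, 7]
2: hit
7: hit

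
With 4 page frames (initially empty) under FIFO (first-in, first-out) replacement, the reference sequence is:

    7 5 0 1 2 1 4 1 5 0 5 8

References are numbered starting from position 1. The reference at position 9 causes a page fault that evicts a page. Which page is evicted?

pos 1: 7 -> miss, frames (7)
pos 2: 5 -> miss, frames (7 5)
pos 3: 0 -> miss, frames (7 5 0)
pos 4: 1 -> miss, frames (7 5 0 1)
pos 5: 2 -> miss, evict 7, frames (5 0 1 2)
pos 6: 1 -> hit
pos 7: 4 -> miss, evict 5, frames (0 1 2 4)
pos 8: 1 -> hit
pos 9: 5 -> miss, evict 0, frames (1 2 4 5)
At position 9, page 0 is evicted.

0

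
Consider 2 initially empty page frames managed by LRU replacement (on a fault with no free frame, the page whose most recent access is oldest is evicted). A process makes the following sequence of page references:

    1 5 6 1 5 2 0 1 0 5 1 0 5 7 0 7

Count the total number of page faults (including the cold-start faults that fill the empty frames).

1 -> fault, frames [1]
5 -> fault, frames [1, 5]
6 -> fault, evict 1, frames [5, 6]
1 -> fault, evict 5, frames [6, 1]
5 -> fault, evict 6, frames [1, 5]
2 -> fault, evict 1, frames [5, 2]
0 -> fault, evict 5, frames [2, 0]
1 -> fault, evict 2, frames [0, 1]
0 -> hit
5 -> fault, evict 1, frames [0, 5]
1 -> fault, evict 0, frames [5, 1]
0 -> fault, evict 5, frames [1, 0]
5 -> fault, evict 1, frames [0, 5]
7 -> fault, evict 0, frames [5, 7]
0 -> fault, evict 5, frames [7, 0]
7 -> hit
Page faults: 14.

14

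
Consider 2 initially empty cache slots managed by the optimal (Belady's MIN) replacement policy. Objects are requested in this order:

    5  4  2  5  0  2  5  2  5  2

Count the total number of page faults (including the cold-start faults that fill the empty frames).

5

5: fault, frames (5)
4: fault, frames (5 4)
2: fault, evict 4, frames (5 2)
5: hit
0: fault, evict 5, frames (2 0)
2: hit
5: fault, evict 0, frames (2 5)
2: hit
5: hit
2: hit
Page faults: 5.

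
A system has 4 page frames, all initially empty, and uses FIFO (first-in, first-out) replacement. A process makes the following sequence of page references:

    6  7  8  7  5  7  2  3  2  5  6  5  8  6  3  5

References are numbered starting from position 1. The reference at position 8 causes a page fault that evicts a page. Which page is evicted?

7

pos 1: 6: fault, frames (6)
pos 2: 7: fault, frames (6 7)
pos 3: 8: fault, frames (6 7 8)
pos 4: 7: hit
pos 5: 5: fault, frames (6 7 8 5)
pos 6: 7: hit
pos 7: 2: fault, evict 6, frames (7 8 5 2)
pos 8: 3: fault, evict 7, frames (8 5 2 3)
At position 8, page 7 is evicted.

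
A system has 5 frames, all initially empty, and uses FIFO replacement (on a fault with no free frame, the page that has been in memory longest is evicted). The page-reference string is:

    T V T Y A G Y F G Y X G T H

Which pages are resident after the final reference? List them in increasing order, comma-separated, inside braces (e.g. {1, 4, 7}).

T: miss, frames {T}
V: miss, frames {T,V}
T: hit
Y: miss, frames {T,V,Y}
A: miss, frames {T,V,Y,A}
G: miss, frames {T,V,Y,A,G}
Y: hit
F: miss, evict T, frames {V,Y,A,G,F}
G: hit
Y: hit
X: miss, evict V, frames {Y,A,G,F,X}
G: hit
T: miss, evict Y, frames {A,G,F,X,T}
H: miss, evict A, frames {G,F,X,T,H}

{F, G, H, T, X}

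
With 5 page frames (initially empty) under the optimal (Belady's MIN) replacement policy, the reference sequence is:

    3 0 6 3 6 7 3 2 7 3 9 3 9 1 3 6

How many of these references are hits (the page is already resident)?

3 → fault, frames (3)
0 → fault, frames (3 0)
6 → fault, frames (3 0 6)
3 → hit
6 → hit
7 → fault, frames (3 0 6 7)
3 → hit
2 → fault, frames (3 0 6 7 2)
7 → hit
3 → hit
9 → fault, evict 2, frames (3 0 6 7 9)
3 → hit
9 → hit
1 → fault, evict 9, frames (3 0 6 7 1)
3 → hit
6 → hit
Hits: 9.

9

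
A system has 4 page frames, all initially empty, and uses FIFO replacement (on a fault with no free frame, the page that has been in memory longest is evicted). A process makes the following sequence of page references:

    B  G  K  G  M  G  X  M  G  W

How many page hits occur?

B: fault, frames (B)
G: fault, frames (B G)
K: fault, frames (B G K)
G: hit
M: fault, frames (B G K M)
G: hit
X: fault, evict B, frames (G K M X)
M: hit
G: hit
W: fault, evict G, frames (K M X W)
Hits: 4.

4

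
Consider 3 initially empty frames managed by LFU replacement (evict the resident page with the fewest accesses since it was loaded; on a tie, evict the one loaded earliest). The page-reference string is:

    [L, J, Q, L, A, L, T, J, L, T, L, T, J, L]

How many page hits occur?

L: fault, frames (L)
J: fault, frames (L J)
Q: fault, frames (L J Q)
L: hit
A: fault, evict J, frames (L Q A)
L: hit
T: fault, evict Q, frames (L A T)
J: fault, evict A, frames (L T J)
L: hit
T: hit
L: hit
T: hit
J: hit
L: hit
Hits: 8.

8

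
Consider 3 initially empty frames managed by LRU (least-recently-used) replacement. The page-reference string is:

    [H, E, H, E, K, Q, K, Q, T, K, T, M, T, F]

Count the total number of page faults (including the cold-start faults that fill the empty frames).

H → miss, frames (H)
E → miss, frames (H E)
H → hit
E → hit
K → miss, frames (H E K)
Q → miss, evict H, frames (E K Q)
K → hit
Q → hit
T → miss, evict E, frames (K Q T)
K → hit
T → hit
M → miss, evict Q, frames (K T M)
T → hit
F → miss, evict K, frames (M T F)
Page faults: 7.

7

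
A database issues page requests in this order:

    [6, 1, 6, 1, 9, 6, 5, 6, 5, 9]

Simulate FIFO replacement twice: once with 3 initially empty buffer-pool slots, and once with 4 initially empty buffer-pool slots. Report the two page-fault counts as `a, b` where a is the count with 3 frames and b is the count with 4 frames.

3 frames: F F . . F . F F . . → 5 faults.
4 frames: F F . . F . F . . . → 4 faults.
4 < 5: adding a frame reduced faults, as is typical.

5, 4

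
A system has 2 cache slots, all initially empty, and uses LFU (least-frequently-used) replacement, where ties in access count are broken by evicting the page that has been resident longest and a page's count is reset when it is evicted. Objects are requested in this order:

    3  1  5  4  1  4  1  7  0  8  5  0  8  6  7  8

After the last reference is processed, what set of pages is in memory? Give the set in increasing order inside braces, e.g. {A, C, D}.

3 → miss, frames {3}
1 → miss, frames {3,1}
5 → miss, evict 3, frames {1,5}
4 → miss, evict 1, frames {5,4}
1 → miss, evict 5, frames {4,1}
4 → hit
1 → hit
7 → miss, evict 4, frames {1,7}
0 → miss, evict 7, frames {1,0}
8 → miss, evict 0, frames {1,8}
5 → miss, evict 8, frames {1,5}
0 → miss, evict 5, frames {1,0}
8 → miss, evict 0, frames {1,8}
6 → miss, evict 8, frames {1,6}
7 → miss, evict 6, frames {1,7}
8 → miss, evict 7, frames {1,8}

{1, 8}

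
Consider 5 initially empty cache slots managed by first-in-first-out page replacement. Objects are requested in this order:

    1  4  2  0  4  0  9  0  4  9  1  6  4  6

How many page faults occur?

6

1 → miss, frames [1]
4 → miss, frames [1, 4]
2 → miss, frames [1, 4, 2]
0 → miss, frames [1, 4, 2, 0]
4 → hit
0 → hit
9 → miss, frames [1, 4, 2, 0, 9]
0 → hit
4 → hit
9 → hit
1 → hit
6 → miss, evict 1, frames [4, 2, 0, 9, 6]
4 → hit
6 → hit
Page faults: 6.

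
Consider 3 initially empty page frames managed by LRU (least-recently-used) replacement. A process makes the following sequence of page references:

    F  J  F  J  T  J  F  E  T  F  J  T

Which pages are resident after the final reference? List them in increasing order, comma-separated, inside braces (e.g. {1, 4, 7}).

F → fault, frames [F]
J → fault, frames [F, J]
F → hit
J → hit
T → fault, frames [F, J, T]
J → hit
F → hit
E → fault, evict T, frames [J, F, E]
T → fault, evict J, frames [F, E, T]
F → hit
J → fault, evict E, frames [T, F, J]
T → hit

{F, J, T}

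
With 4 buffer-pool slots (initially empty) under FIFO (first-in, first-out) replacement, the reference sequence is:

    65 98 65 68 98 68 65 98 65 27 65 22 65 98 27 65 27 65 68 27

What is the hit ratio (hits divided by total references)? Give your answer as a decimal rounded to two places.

0.55

65 → miss, frames [65]
98 → miss, frames [65, 98]
65 → hit
68 → miss, frames [65, 98, 68]
98 → hit
68 → hit
65 → hit
98 → hit
65 → hit
27 → miss, frames [65, 98, 68, 27]
65 → hit
22 → miss, evict 65, frames [98, 68, 27, 22]
65 → miss, evict 98, frames [68, 27, 22, 65]
98 → miss, evict 68, frames [27, 22, 65, 98]
27 → hit
65 → hit
27 → hit
65 → hit
68 → miss, evict 27, frames [22, 65, 98, 68]
27 → miss, evict 22, frames [65, 98, 68, 27]
Hits: 11 of 20 references → 11/20 = 0.5500.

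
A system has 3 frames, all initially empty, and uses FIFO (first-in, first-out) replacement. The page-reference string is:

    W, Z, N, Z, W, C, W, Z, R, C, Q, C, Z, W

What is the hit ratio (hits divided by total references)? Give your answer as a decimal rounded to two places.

0.21

W → fault, frames (W)
Z → fault, frames (W Z)
N → fault, frames (W Z N)
Z → hit
W → hit
C → fault, evict W, frames (Z N C)
W → fault, evict Z, frames (N C W)
Z → fault, evict N, frames (C W Z)
R → fault, evict C, frames (W Z R)
C → fault, evict W, frames (Z R C)
Q → fault, evict Z, frames (R C Q)
C → hit
Z → fault, evict R, frames (C Q Z)
W → fault, evict C, frames (Q Z W)
Hits: 3 of 14 references → 3/14 = 0.2143.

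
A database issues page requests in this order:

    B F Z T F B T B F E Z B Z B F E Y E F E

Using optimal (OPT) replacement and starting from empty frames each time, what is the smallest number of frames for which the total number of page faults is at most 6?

f=1: 20 faults
f=2: 12 faults
f=3: 8 faults
f=4: 6 faults
f=5: 6 faults
f=6: 6 faults
Smallest f with faults ≤ 6 is 4.

4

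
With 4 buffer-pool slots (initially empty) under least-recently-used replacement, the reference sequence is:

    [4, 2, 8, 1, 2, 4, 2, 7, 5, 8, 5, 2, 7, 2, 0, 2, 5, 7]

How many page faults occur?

8

4 → fault, frames [4]
2 → fault, frames [4, 2]
8 → fault, frames [4, 2, 8]
1 → fault, frames [4, 2, 8, 1]
2 → hit
4 → hit
2 → hit
7 → fault, evict 8, frames [1, 4, 2, 7]
5 → fault, evict 1, frames [4, 2, 7, 5]
8 → fault, evict 4, frames [2, 7, 5, 8]
5 → hit
2 → hit
7 → hit
2 → hit
0 → fault, evict 8, frames [5, 7, 2, 0]
2 → hit
5 → hit
7 → hit
Page faults: 8.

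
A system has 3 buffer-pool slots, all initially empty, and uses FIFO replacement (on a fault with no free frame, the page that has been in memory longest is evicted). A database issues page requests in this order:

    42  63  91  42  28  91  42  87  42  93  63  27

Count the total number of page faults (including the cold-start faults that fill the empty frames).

9

42: fault, frames {42}
63: fault, frames {42,63}
91: fault, frames {42,63,91}
42: hit
28: fault, evict 42, frames {63,91,28}
91: hit
42: fault, evict 63, frames {91,28,42}
87: fault, evict 91, frames {28,42,87}
42: hit
93: fault, evict 28, frames {42,87,93}
63: fault, evict 42, frames {87,93,63}
27: fault, evict 87, frames {93,63,27}
Page faults: 9.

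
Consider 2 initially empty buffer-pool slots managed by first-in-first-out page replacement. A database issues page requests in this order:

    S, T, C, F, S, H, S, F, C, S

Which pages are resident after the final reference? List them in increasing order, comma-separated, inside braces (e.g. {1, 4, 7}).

{C, S}

S: fault, frames [S]
T: fault, frames [S, T]
C: fault, evict S, frames [T, C]
F: fault, evict T, frames [C, F]
S: fault, evict C, frames [F, S]
H: fault, evict F, frames [S, H]
S: hit
F: fault, evict S, frames [H, F]
C: fault, evict H, frames [F, C]
S: fault, evict F, frames [C, S]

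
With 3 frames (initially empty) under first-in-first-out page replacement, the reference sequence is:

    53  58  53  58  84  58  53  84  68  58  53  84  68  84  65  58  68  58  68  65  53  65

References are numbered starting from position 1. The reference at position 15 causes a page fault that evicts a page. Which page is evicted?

pos 1: 53 → fault, frames (53)
pos 2: 58 → fault, frames (53 58)
pos 3: 53 → hit
pos 4: 58 → hit
pos 5: 84 → fault, frames (53 58 84)
pos 6: 58 → hit
pos 7: 53 → hit
pos 8: 84 → hit
pos 9: 68 → fault, evict 53, frames (58 84 68)
pos 10: 58 → hit
pos 11: 53 → fault, evict 58, frames (84 68 53)
pos 12: 84 → hit
pos 13: 68 → hit
pos 14: 84 → hit
pos 15: 65 → fault, evict 84, frames (68 53 65)
At position 15, page 84 is evicted.

84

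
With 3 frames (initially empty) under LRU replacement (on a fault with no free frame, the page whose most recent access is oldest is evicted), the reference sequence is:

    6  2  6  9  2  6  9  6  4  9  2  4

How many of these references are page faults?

5

6 → miss, frames (6)
2 → miss, frames (6 2)
6 → hit
9 → miss, frames (2 6 9)
2 → hit
6 → hit
9 → hit
6 → hit
4 → miss, evict 2, frames (9 6 4)
9 → hit
2 → miss, evict 6, frames (4 9 2)
4 → hit
Page faults: 5.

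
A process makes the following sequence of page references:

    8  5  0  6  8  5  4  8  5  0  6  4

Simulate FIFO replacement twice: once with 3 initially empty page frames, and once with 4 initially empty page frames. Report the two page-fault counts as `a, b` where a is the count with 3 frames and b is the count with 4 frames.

9, 10

3 frames: F F F F F F F . . F F . → 9 faults.
4 frames: F F F F . . F F F F F F → 10 faults.
10 > 9: adding a frame increased faults — Belady's anomaly.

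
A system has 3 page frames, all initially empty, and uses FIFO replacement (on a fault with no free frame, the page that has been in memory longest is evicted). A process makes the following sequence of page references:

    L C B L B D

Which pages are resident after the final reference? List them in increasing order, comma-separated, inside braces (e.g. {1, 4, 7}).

{B, C, D}

L -> fault, frames [L]
C -> fault, frames [L, C]
B -> fault, frames [L, C, B]
L -> hit
B -> hit
D -> fault, evict L, frames [C, B, D]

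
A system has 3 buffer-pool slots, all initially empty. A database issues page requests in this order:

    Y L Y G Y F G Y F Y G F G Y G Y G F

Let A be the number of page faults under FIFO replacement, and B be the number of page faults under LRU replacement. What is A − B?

1

Under FIFO: F F . F . F . F . . . . . . . . . . → 5 faults.
Under LRU: F F . F . F . . . . . . . . . . . . → 4 faults.
A − B = 5 − 4 = 1.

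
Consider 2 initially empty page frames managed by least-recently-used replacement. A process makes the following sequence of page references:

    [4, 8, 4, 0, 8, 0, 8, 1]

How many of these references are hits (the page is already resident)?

4 → fault, frames [4]
8 → fault, frames [4, 8]
4 → hit
0 → fault, evict 8, frames [4, 0]
8 → fault, evict 4, frames [0, 8]
0 → hit
8 → hit
1 → fault, evict 0, frames [8, 1]
Hits: 3.

3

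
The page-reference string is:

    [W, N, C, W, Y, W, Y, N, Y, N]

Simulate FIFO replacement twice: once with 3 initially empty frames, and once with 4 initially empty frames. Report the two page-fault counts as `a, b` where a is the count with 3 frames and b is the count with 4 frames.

3 frames: F F F . F F . F . . → 6 faults.
4 frames: F F F . F . . . . . → 4 faults.
4 < 6: adding a frame reduced faults, as is typical.

6, 4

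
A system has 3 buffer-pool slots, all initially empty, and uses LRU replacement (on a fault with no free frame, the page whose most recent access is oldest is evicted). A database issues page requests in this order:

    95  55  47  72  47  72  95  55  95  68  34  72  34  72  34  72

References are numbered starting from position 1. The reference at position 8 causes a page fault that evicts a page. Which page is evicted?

47

pos 1: 95: fault, frames (95)
pos 2: 55: fault, frames (95 55)
pos 3: 47: fault, frames (95 55 47)
pos 4: 72: fault, evict 95, frames (55 47 72)
pos 5: 47: hit
pos 6: 72: hit
pos 7: 95: fault, evict 55, frames (47 72 95)
pos 8: 55: fault, evict 47, frames (72 95 55)
At position 8, page 47 is evicted.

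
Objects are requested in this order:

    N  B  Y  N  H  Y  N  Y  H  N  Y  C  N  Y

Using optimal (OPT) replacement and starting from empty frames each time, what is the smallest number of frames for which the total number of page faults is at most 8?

3

f=1: 14 faults
f=2: 9 faults
f=3: 5 faults
f=4: 5 faults
f=5: 5 faults
Smallest f with faults ≤ 8 is 3.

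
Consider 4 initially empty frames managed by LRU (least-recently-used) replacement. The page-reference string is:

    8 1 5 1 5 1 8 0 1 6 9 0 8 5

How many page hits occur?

6

8: fault, frames (8)
1: fault, frames (8 1)
5: fault, frames (8 1 5)
1: hit
5: hit
1: hit
8: hit
0: fault, frames (5 1 8 0)
1: hit
6: fault, evict 5, frames (8 0 1 6)
9: fault, evict 8, frames (0 1 6 9)
0: hit
8: fault, evict 1, frames (6 9 0 8)
5: fault, evict 6, frames (9 0 8 5)
Hits: 6.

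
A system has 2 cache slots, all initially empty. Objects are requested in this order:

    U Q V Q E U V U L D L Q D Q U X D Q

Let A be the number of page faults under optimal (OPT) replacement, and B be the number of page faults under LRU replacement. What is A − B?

Under OPT: F F F . F F . . F F . F . . F F . F → 11 faults.
Under LRU: F F F . F F F . F F . F F . F F F F → 14 faults.
A − B = 11 − 14 = -3.

-3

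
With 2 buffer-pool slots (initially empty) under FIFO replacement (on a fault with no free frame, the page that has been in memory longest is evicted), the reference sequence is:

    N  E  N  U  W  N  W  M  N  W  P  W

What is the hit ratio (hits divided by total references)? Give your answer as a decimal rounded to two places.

0.33

N -> miss, frames (N)
E -> miss, frames (N E)
N -> hit
U -> miss, evict N, frames (E U)
W -> miss, evict E, frames (U W)
N -> miss, evict U, frames (W N)
W -> hit
M -> miss, evict W, frames (N M)
N -> hit
W -> miss, evict N, frames (M W)
P -> miss, evict M, frames (W P)
W -> hit
Hits: 4 of 12 references → 4/12 = 0.3333.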